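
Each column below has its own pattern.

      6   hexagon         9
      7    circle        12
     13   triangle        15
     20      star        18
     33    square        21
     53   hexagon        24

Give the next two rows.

86  circle  27; 139  triangle  30

First component: each term is the sum of the two before it; 6, 7, 13, 20, 33, 53 → 86 → 139.
Shape: hexagon, circle, triangle, star, square, hexagon → circle → triangle (repeats hexagon → circle → triangle → star → square).
Third component: +3 each step, so 9, 12, 15, 18, 21, 24 → 27 → 30.
So the next two rows are 86  circle  27 and 139  triangle  30.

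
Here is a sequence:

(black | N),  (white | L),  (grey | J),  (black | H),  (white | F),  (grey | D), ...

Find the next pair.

(black | B)

Shade: black, white, grey, black, white, grey → black (repeats black → white → grey).
Letter — letters move back 2 places in the alphabet: N, L, J, H, F, D → B.
Combining the parts gives (black | B).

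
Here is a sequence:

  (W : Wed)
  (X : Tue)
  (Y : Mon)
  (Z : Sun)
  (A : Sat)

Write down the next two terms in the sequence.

Letter: letters move forward 1 place in the alphabet, wrapping Z→A, so W, X, Y, Z, A → B → C.
Day: runs backward through the weekdays Mon→Sun, so Wed, Tue, Mon, Sun, Sat → Fri → Thu.
So the next two terms are (B : Fri) and (C : Thu).

(B : Fri), (C : Thu)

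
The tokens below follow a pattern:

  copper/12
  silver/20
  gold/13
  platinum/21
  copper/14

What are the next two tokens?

silver/22 then gold/15

Metal — repeats copper → silver → gold → platinum: copper, silver, gold, platinum, copper → silver → gold.
Second component: alternating steps +8, −7, +8, −7, …, so 12, 20, 13, 21, 14 → 22 → 15.
Putting the parts together: silver/22 and then gold/15.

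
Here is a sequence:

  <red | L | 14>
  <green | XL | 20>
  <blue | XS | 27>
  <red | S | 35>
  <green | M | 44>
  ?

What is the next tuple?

For the colour, repeats red → green → blue: red, green, blue, red, green → blue.
Size goes L, XL, XS, S, M → L (runs through clothing sizes XS→XL).
Third component: 14, 20, 27, 35, 44 → 54 (differences are 6, 7, 8, … (increasing by 1 each time)).
Combining the parts gives <blue | L | 54>.

<blue | L | 54>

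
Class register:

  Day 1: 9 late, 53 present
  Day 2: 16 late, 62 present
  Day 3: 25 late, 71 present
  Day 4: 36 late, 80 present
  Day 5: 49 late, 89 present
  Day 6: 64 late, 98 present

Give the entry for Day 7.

81 late, 107 present

Late — perfect squares: 3², 4², 5², …: 9, 16, 25, 36, 49, 64 → 81.
Present — +9 each step: 53, 62, 71, 80, 89, 98 → 107.
So the next record is 81 late, 107 present.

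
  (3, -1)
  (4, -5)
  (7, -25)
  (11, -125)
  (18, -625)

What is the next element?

(29, -3125)

For the first value, each term is the sum of the two before it: 3, 4, 7, 11, 18 → 29.
For the second value, ×5 each step: -1, -5, -25, -125, -625 → -3125.
Putting it together: (29, -3125).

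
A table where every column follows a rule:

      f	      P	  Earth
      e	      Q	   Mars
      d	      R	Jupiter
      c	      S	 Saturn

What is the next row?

b  T  Uranus

For the first letter, letters move back 1 place in the alphabet: f, e, d, c → b.
Second letter: letters move forward 1 place in the alphabet, so P, Q, R, S → T.
Planet: runs through the planets Mercury→Neptune, so Earth, Mars, Jupiter, Saturn → Uranus.
Putting it together: b  T  Uranus.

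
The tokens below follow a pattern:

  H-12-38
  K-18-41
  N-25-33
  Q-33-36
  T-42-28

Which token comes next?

Letter: letters move forward 3 places in the alphabet; H, K, N, Q, T → W.
Second component: differences are 6, 7, 8, … (increasing by 1 each time), so 12, 18, 25, 33, 42 → 52.
For the third component, alternating steps +3, −8, +3, −8, …: 38, 41, 33, 36, 28 → 31.
Combining the parts gives W-52-31.

W-52-31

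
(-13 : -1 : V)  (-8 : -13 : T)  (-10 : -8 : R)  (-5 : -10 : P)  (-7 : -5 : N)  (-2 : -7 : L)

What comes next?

(-4 : -2 : J)

For the first coordinate, alternating steps +5, −2, +5, −2, …: -13, -8, -10, -5, -7, -2 → -4.
Second coordinate: always the previous value of the first coordinate, so -1, -13, -8, -10, -5, -7 → -2.
For the letter, letters move back 2 places in the alphabet: V, T, R, P, N, L → J.
So the next tuple is (-4 : -2 : J).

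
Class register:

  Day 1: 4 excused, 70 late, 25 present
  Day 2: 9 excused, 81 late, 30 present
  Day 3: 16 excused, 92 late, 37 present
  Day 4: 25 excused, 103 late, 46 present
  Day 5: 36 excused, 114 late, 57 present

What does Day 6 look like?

49 excused, 125 late, 70 present

Excused goes 4, 9, 16, 25, 36 → 49 (perfect squares: 2², 3², 4², …).
Late: +11 each step; 70, 81, 92, 103, 114 → 125.
For the present, differences are 5, 7, 9, … (increasing by 2 each time): 25, 30, 37, 46, 57 → 70.
Putting it together: 49 excused, 125 late, 70 present.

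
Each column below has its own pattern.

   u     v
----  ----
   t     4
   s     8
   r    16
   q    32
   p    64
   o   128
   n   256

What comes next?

Column u goes t, s, r, q, p, o, n → m (letters move back 1 place in the alphabet).
Column v: ×2 each step; 4, 8, 16, 32, 64, 128, 256 → 512.
So the next line is m  512.

m  512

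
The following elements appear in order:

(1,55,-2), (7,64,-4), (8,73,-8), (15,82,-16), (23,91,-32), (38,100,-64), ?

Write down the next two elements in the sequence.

First value: each term is the sum of the two before it; 1, 7, 8, 15, 23, 38 → 61 → 99.
Second value — +9 each step: 55, 64, 73, 82, 91, 100 → 109 → 118.
Third value — ×2 each step: -2, -4, -8, -16, -32, -64 → -128 → -256.
Putting the parts together: (61,109,-128) and then (99,118,-256).

(61,109,-128), (99,118,-256)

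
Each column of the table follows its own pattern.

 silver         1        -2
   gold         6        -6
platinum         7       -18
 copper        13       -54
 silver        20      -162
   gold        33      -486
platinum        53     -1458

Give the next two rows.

copper  86  -4374; silver  139  -13122

Metal: repeats silver → gold → platinum → copper; silver, gold, platinum, copper, silver, gold, platinum → copper → silver.
For the second component, each term is the sum of the two before it: 1, 6, 7, 13, 20, 33, 53 → 86 → 139.
Third component — ×3 each step: -2, -6, -18, -54, -162, -486, -1458 → -4374 → -13122.
So the next two rows are copper  86  -4374 and silver  139  -13122.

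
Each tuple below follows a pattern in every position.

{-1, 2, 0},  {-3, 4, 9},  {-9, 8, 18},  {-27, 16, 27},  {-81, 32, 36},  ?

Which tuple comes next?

First entry: -1, -3, -9, -27, -81 → -243 (×3 each step).
Second entry: ×2 each step; 2, 4, 8, 16, 32 → 64.
Third entry — +9 each step: 0, 9, 18, 27, 36 → 45.
Combining the parts gives {-243, 64, 45}.

{-243, 64, 45}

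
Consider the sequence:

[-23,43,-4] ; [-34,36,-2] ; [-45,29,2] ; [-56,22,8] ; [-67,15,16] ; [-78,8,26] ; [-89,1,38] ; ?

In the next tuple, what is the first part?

-100

First part goes -23, -34, -45, -56, -67, -78, -89 → -100 (−11 each step).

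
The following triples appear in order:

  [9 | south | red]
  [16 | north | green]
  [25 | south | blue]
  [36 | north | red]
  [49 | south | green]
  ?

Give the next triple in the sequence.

First entry goes 9, 16, 25, 36, 49 → 64 (perfect squares: 3², 4², 5², …).
Direction: alternates south ↔ north; south, north, south, north, south → north.
Colour: repeats red → green → blue; red, green, blue, red, green → blue.
So the next triple is [64 | north | blue].

[64 | north | blue]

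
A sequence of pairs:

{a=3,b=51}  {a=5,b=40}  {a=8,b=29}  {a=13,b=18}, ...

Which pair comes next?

A: each term is the sum of the two before it, so 3, 5, 8, 13 → 21.
B: −11 each step; 51, 40, 29, 18 → 7.
Combining the parts gives {a=21,b=7}.

{a=21,b=7}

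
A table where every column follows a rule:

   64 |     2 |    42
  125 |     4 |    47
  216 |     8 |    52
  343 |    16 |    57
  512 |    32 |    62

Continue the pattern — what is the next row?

729  64  67

First component goes 64, 125, 216, 343, 512 → 729 (perfect cubes: 4³, 5³, 6³, …).
Second component: ×2 each step; 2, 4, 8, 16, 32 → 64.
Third component: +5 each step, so 42, 47, 52, 57, 62 → 67.
So the next row is 729  64  67.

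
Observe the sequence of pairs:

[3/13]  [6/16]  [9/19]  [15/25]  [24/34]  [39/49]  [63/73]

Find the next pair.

[102/112]

First slot: 3, 6, 9, 15, 24, 39, 63 → 102 (each term is the sum of the two before it).
Second slot: always 10 more than the first slot, so 13, 16, 19, 25, 34, 49, 73 → 112.
Combining the parts gives [102/112].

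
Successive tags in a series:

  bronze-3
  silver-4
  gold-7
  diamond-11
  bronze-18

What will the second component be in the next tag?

29

Rank: bronze, silver, gold, diamond, bronze → silver (repeats bronze → silver → gold → diamond).
Second component: each term is the sum of the two before it, so 3, 4, 7, 11, 18 → 29.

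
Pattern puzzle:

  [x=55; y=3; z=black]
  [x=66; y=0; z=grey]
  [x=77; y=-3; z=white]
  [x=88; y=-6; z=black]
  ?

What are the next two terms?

[x=99; y=-9; z=grey], [x=110; y=-12; z=white]

For the x, +11 each step: 55, 66, 77, 88 → 99 → 110.
Y: 3, 0, -3, -6 → -9 → -12 (−3 each step).
Z: black, grey, white, black → grey → white (repeats black → grey → white).
So the next two terms are [x=99; y=-9; z=grey] and [x=110; y=-12; z=white].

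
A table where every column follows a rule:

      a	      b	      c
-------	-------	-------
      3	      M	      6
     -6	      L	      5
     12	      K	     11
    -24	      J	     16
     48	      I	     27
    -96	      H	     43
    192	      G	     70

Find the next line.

For the column a, ×(-2) each step: 3, -6, 12, -24, 48, -96, 192 → -384.
For the column b, letters move back 1 place in the alphabet: M, L, K, J, I, H, G → F.
Column c — each term is the sum of the two before it: 6, 5, 11, 16, 27, 43, 70 → 113.
Putting it together: -384  F  113.

-384  F  113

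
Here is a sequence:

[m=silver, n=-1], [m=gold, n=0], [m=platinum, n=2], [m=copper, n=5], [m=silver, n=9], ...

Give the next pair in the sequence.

[m=gold, n=14]

For the m, repeats silver → gold → platinum → copper: silver, gold, platinum, copper, silver → gold.
N goes -1, 0, 2, 5, 9 → 14 (differences are 1, 2, 3, … (increasing by 1 each time)).
Putting it together: [m=gold, n=14].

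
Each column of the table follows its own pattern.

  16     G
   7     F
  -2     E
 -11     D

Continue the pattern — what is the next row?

-20  C

First component: −9 each step, so 16, 7, -2, -11 → -20.
Letter goes G, F, E, D → C (letters move back 1 place in the alphabet).
So the next row is -20  C.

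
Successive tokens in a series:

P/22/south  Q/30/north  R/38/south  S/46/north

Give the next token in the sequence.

T/54/south

For the letter, letters move forward 1 place in the alphabet: P, Q, R, S → T.
For the second component, +8 each step: 22, 30, 38, 46 → 54.
Direction — alternates south ↔ north: south, north, south, north → south.
Putting it together: T/54/south.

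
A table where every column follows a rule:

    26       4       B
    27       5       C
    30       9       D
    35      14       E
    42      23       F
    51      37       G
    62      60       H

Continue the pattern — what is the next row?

First component: differences are 1, 3, 5, … (increasing by 2 each time); 26, 27, 30, 35, 42, 51, 62 → 75.
Second component: 4, 5, 9, 14, 23, 37, 60 → 97 (each term is the sum of the two before it).
Letter: B, C, D, E, F, G, H → I (letters move forward 1 place in the alphabet).
Combining the parts gives 75  97  I.

75  97  I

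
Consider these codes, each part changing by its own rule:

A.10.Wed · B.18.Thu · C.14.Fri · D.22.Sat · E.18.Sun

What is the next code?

For the letter, letters move forward 1 place in the alphabet: A, B, C, D, E → F.
For the second component, alternating steps +8, −4, +8, −4, …: 10, 18, 14, 22, 18 → 26.
Day: Wed, Thu, Fri, Sat, Sun → Mon (runs through the weekdays Mon→Sun).
Putting it together: F.26.Mon.

F.26.Mon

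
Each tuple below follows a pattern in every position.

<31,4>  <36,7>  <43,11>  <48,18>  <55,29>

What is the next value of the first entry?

60

First entry: 31, 36, 43, 48, 55 → 60 (alternating steps +5, +7, +5, +7, …).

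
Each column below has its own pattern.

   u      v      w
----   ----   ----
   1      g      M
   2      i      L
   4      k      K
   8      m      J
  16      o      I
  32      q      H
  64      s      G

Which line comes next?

Column u goes 1, 2, 4, 8, 16, 32, 64 → 128 (×2 each step).
For the column v, letters move forward 2 places in the alphabet: g, i, k, m, o, q, s → u.
For the column w, letters move back 1 place in the alphabet: M, L, K, J, I, H, G → F.
Putting it together: 128  u  F.

128  u  F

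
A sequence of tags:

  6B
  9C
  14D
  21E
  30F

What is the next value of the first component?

41

First component: differences are 3, 5, 7, … (increasing by 2 each time); 6, 9, 14, 21, 30 → 41.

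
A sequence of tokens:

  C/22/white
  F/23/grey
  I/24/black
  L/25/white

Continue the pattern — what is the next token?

Letter: letters move forward 3 places in the alphabet; C, F, I, L → O.
For the second component, +1 each step: 22, 23, 24, 25 → 26.
Shade goes white, grey, black, white → grey (repeats white → grey → black).
Combining the parts gives O/26/grey.

O/26/grey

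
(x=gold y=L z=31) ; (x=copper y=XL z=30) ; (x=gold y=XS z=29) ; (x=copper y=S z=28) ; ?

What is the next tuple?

(x=gold y=M z=27)

For the x, alternates gold ↔ copper: gold, copper, gold, copper → gold.
Y goes L, XL, XS, S → M (runs through clothing sizes XS→XL).
Z: −1 each step, so 31, 30, 29, 28 → 27.
Combining the parts gives (x=gold y=M z=27).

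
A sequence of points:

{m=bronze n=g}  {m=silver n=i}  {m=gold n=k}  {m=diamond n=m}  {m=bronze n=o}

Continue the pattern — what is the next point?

M goes bronze, silver, gold, diamond, bronze → silver (repeats bronze → silver → gold → diamond).
N: g, i, k, m, o → q (letters move forward 2 places in the alphabet).
Combining the parts gives {m=silver n=q}.

{m=silver n=q}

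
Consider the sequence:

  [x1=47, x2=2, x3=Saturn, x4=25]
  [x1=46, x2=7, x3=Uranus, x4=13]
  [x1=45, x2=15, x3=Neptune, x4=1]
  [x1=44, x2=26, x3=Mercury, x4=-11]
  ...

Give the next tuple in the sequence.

[x1=43, x2=40, x3=Venus, x4=-23]

X1 goes 47, 46, 45, 44 → 43 (−1 each step).
X2 — differences are 5, 8, 11, … (increasing by 3 each time): 2, 7, 15, 26 → 40.
X3: Saturn, Uranus, Neptune, Mercury → Venus (runs through the planets Mercury→Neptune).
X4: −12 each step, so 25, 13, 1, -11 → -23.
So the next tuple is [x1=43, x2=40, x3=Venus, x4=-23].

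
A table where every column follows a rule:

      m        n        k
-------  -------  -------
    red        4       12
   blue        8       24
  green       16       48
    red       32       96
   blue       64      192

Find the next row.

green  128  384

Column m: red, blue, green, red, blue → green (repeats red → blue → green).
Column n goes 4, 8, 16, 32, 64 → 128 (×2 each step).
Column k: 12, 24, 48, 96, 192 → 384 (always 3 × the column n).
Combining the parts gives green  128  384.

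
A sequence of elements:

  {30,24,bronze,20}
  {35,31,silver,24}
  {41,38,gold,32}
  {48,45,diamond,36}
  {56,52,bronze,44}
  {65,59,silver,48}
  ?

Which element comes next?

{75,66,gold,56}

First value: 30, 35, 41, 48, 56, 65 → 75 (differences are 5, 6, 7, … (increasing by 1 each time)).
For the second value, +7 each step: 24, 31, 38, 45, 52, 59 → 66.
Rank: repeats bronze → silver → gold → diamond, so bronze, silver, gold, diamond, bronze, silver → gold.
Fourth value: alternating steps +4, +8, +4, +8, …, so 20, 24, 32, 36, 44, 48 → 56.
So the next element is {75,66,gold,56}.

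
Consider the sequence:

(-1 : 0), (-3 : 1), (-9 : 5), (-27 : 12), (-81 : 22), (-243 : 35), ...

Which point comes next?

(-729 : 51)

First value: ×3 each step; -1, -3, -9, -27, -81, -243 → -729.
Second value goes 0, 1, 5, 12, 22, 35 → 51 (differences are 1, 4, 7, … (increasing by 3 each time)).
Putting it together: (-729 : 51).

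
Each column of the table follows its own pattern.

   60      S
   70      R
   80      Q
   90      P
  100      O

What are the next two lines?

110  N; 120  M

First component: +10 each step; 60, 70, 80, 90, 100 → 110 → 120.
Letter — letters move back 1 place in the alphabet: S, R, Q, P, O → N → M.
Putting the parts together: 110  N and then 120  M.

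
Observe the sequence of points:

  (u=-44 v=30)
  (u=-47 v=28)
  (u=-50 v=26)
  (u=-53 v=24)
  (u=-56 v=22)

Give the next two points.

(u=-59 v=20), (u=-62 v=18)

U: −3 each step, so -44, -47, -50, -53, -56 → -59 → -62.
For the v, −2 each step: 30, 28, 26, 24, 22 → 20 → 18.
So the next two points are (u=-59 v=20) and (u=-62 v=18).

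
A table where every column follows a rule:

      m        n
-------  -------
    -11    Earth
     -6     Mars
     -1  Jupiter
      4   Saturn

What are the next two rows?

9  Uranus; 14  Neptune

For the column m, +5 each step: -11, -6, -1, 4 → 9 → 14.
Column n: runs through the planets Mercury→Neptune, so Earth, Mars, Jupiter, Saturn → Uranus → Neptune.
Putting the parts together: 9  Uranus and then 14  Neptune.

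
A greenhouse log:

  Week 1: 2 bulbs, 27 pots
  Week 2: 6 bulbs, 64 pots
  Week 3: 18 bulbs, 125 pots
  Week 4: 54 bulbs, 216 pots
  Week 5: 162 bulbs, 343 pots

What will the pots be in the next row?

512

Pots: perfect cubes: 3³, 4³, 5³, …, so 27, 64, 125, 216, 343 → 512.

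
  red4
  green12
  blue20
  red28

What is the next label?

green36

Colour: red, green, blue, red → green (repeats red → green → blue).
Second component: +8 each step, so 4, 12, 20, 28 → 36.
Putting it together: green36.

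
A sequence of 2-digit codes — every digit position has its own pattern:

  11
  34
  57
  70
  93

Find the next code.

First digit goes 1, 3, 5, 7, 9 → 1 (+2 each step, mod 10).
Second digit: +3 each step, mod 10, so 1, 4, 7, 0, 3 → 6.
Combining the parts gives 16.

16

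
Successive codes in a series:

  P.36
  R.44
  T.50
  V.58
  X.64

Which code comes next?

Z.72

Letter: letters move forward 2 places in the alphabet, so P, R, T, V, X → Z.
For the second component, alternating steps +8, +6, +8, +6, …: 36, 44, 50, 58, 64 → 72.
So the next code is Z.72.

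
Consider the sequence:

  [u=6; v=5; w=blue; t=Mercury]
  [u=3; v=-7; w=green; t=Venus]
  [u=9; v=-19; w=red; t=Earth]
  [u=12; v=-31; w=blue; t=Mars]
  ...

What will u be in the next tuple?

U: each term is the sum of the two before it; 6, 3, 9, 12 → 21.

21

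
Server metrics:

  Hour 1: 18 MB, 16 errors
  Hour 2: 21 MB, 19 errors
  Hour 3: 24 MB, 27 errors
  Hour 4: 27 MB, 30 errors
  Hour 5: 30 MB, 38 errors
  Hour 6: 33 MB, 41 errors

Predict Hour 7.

MB — +3 each step: 18, 21, 24, 27, 30, 33 → 36.
For the errors, alternating steps +3, +8, +3, +8, …: 16, 19, 27, 30, 38, 41 → 49.
Combining the parts gives 36 MB, 49 errors.

36 MB, 49 errors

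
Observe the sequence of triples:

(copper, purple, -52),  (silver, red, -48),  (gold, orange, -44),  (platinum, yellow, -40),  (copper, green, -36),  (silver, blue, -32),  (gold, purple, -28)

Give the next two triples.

Metal: copper, silver, gold, platinum, copper, silver, gold → platinum → copper (repeats copper → silver → gold → platinum).
For the colour, repeats purple → red → orange → yellow → green → blue: purple, red, orange, yellow, green, blue, purple → red → orange.
Third slot goes -52, -48, -44, -40, -36, -32, -28 → -24 → -20 (+4 each step).
So the next two triples are (platinum, red, -24) and (copper, orange, -20).

(platinum, red, -24), (copper, orange, -20)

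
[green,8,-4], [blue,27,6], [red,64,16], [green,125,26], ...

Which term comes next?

[blue,216,36]

For the colour, repeats green → blue → red: green, blue, red, green → blue.
Second entry: 8, 27, 64, 125 → 216 (perfect cubes: 2³, 3³, 4³, …).
Third entry: +10 each step, so -4, 6, 16, 26 → 36.
Putting it together: [blue,216,36].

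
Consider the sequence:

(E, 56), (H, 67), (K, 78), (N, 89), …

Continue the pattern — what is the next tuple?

For the letter, letters move forward 3 places in the alphabet: E, H, K, N → Q.
Second entry: 56, 67, 78, 89 → 100 (+11 each step).
So the next tuple is (Q, 100).

(Q, 100)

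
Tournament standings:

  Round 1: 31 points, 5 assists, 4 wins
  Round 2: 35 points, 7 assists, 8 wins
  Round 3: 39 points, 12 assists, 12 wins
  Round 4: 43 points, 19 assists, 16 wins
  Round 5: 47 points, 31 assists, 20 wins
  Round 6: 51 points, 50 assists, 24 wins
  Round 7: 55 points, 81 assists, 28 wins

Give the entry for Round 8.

Points: +4 each step; 31, 35, 39, 43, 47, 51, 55 → 59.
For the assists, each term is the sum of the two before it: 5, 7, 12, 19, 31, 50, 81 → 131.
Wins: +4 each step, so 4, 8, 12, 16, 20, 24, 28 → 32.
Combining the parts gives 59 points, 131 assists, 32 wins.

59 points, 131 assists, 32 wins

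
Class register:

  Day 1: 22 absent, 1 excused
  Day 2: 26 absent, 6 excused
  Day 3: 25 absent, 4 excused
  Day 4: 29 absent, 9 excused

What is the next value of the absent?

28

Absent: 22, 26, 25, 29 → 28 (alternating steps +4, −1, +4, −1, …).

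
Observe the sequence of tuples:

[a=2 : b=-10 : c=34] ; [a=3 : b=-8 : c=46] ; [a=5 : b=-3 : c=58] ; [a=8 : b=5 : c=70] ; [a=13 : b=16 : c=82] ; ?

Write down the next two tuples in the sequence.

A — each term is the sum of the two before it: 2, 3, 5, 8, 13 → 21 → 34.
B: differences are 2, 5, 8, … (increasing by 3 each time); -10, -8, -3, 5, 16 → 30 → 47.
C: 34, 46, 58, 70, 82 → 94 → 106 (+12 each step).
Putting the parts together: [a=21 : b=30 : c=94] and then [a=34 : b=47 : c=106].

[a=21 : b=30 : c=94], [a=34 : b=47 : c=106]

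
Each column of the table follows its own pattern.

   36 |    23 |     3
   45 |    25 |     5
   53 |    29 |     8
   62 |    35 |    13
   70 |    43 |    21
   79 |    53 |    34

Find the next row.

87  65  55

For the first component, alternating steps +9, +8, +9, +8, …: 36, 45, 53, 62, 70, 79 → 87.
Second component — differences are 2, 4, 6, … (increasing by 2 each time): 23, 25, 29, 35, 43, 53 → 65.
For the third component, each term is the sum of the two before it: 3, 5, 8, 13, 21, 34 → 55.
Combining the parts gives 87  65  55.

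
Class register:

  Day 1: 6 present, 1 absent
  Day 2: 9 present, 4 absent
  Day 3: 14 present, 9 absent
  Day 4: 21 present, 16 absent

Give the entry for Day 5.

30 present, 25 absent

Present: differences are 3, 5, 7, … (increasing by 2 each time); 6, 9, 14, 21 → 30.
Absent: perfect squares: 1², 2², 3², …, so 1, 4, 9, 16 → 25.
Combining the parts gives 30 present, 25 absent.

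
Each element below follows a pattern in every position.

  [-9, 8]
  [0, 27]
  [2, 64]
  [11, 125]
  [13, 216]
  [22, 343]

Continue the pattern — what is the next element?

First entry: alternating steps +9, +2, +9, +2, …, so -9, 0, 2, 11, 13, 22 → 24.
Second entry: perfect cubes: 2³, 3³, 4³, …; 8, 27, 64, 125, 216, 343 → 512.
Combining the parts gives [24, 512].

[24, 512]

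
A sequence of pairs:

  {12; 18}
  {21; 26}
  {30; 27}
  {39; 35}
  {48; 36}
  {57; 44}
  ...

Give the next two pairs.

{66; 45}, {75; 53}

First part: 12, 21, 30, 39, 48, 57 → 66 → 75 (+9 each step).
Second part: 18, 26, 27, 35, 36, 44 → 45 → 53 (alternating steps +8, +1, +8, +1, …).
Putting the parts together: {66; 45} and then {75; 53}.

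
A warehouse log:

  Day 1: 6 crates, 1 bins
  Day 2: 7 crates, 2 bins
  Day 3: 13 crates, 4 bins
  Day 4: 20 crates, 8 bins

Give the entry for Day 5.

33 crates, 16 bins

Crates: each term is the sum of the two before it; 6, 7, 13, 20 → 33.
For the bins, ×2 each step: 1, 2, 4, 8 → 16.
Putting it together: 33 crates, 16 bins.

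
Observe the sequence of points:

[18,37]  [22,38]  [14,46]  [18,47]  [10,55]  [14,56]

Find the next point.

First value — alternating steps +4, −8, +4, −8, …: 18, 22, 14, 18, 10, 14 → 6.
For the second value, alternating steps +1, +8, +1, +8, …: 37, 38, 46, 47, 55, 56 → 64.
So the next point is [6,64].

[6,64]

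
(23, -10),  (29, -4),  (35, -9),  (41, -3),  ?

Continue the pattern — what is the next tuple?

(47, -8)

First entry goes 23, 29, 35, 41 → 47 (+6 each step).
Second entry: -10, -4, -9, -3 → -8 (alternating steps +6, −5, +6, −5, …).
Putting it together: (47, -8).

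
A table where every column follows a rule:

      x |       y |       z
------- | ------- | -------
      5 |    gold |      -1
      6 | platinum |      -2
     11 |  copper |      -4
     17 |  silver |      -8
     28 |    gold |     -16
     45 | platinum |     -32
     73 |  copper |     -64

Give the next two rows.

For the column x, each term is the sum of the two before it: 5, 6, 11, 17, 28, 45, 73 → 118 → 191.
Column y: repeats gold → platinum → copper → silver; gold, platinum, copper, silver, gold, platinum, copper → silver → gold.
Column z goes -1, -2, -4, -8, -16, -32, -64 → -128 → -256 (×2 each step).
So the next two rows are 118  silver  -128 and 191  gold  -256.

118  silver  -128; 191  gold  -256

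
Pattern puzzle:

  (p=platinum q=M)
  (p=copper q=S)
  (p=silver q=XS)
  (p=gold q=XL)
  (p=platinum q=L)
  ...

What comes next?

P: repeats platinum → copper → silver → gold; platinum, copper, silver, gold, platinum → copper.
Q — runs backward through clothing sizes XS→XL: M, S, XS, XL, L → M.
Combining the parts gives (p=copper q=M).

(p=copper q=M)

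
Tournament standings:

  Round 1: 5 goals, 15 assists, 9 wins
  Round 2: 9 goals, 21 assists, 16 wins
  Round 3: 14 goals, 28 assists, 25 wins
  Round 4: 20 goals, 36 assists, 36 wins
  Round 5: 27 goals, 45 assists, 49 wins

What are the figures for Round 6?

Goals — differences are 4, 5, 6, … (increasing by 1 each time): 5, 9, 14, 20, 27 → 35.
Assists goes 15, 21, 28, 36, 45 → 55 (differences are 6, 7, 8, … (increasing by 1 each time)).
Wins: 9, 16, 25, 36, 49 → 64 (perfect squares: 3², 4², 5², …).
Putting it together: 35 goals, 55 assists, 64 wins.

35 goals, 55 assists, 64 wins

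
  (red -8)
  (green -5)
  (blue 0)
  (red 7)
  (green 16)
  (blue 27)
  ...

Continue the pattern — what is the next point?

(red 40)

For the colour, repeats red → green → blue: red, green, blue, red, green, blue → red.
Second slot — differences are 3, 5, 7, … (increasing by 2 each time): -8, -5, 0, 7, 16, 27 → 40.
Combining the parts gives (red 40).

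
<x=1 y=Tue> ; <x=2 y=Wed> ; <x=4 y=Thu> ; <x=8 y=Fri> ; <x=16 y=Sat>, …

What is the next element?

<x=32 y=Sun>

X: ×2 each step; 1, 2, 4, 8, 16 → 32.
For the y, runs through the weekdays Mon→Sun: Tue, Wed, Thu, Fri, Sat → Sun.
Putting it together: <x=32 y=Sun>.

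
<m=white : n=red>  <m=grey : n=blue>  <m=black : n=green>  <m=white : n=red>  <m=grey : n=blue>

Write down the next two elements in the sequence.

<m=black : n=green>, <m=white : n=red>

M: white, grey, black, white, grey → black → white (repeats white → grey → black).
N: repeats red → blue → green; red, blue, green, red, blue → green → red.
So the next two elements are <m=black : n=green> and <m=white : n=red>.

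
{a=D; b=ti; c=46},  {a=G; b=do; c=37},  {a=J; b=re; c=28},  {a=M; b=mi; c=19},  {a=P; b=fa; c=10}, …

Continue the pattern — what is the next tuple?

{a=S; b=sol; c=1}

A: letters move forward 3 places in the alphabet, so D, G, J, M, P → S.
B: runs through the solfège scale do→ti, so ti, do, re, mi, fa → sol.
C goes 46, 37, 28, 19, 10 → 1 (−9 each step).
So the next tuple is {a=S; b=sol; c=1}.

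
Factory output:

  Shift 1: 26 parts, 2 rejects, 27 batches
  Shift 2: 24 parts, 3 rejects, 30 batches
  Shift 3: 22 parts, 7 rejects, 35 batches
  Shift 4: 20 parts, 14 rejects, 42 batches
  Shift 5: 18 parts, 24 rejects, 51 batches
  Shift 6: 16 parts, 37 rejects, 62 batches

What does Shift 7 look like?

14 parts, 53 rejects, 75 batches

Parts: −2 each step; 26, 24, 22, 20, 18, 16 → 14.
Rejects — differences are 1, 4, 7, … (increasing by 3 each time): 2, 3, 7, 14, 24, 37 → 53.
For the batches, differences are 3, 5, 7, … (increasing by 2 each time): 27, 30, 35, 42, 51, 62 → 75.
So the next row is 14 parts, 53 rejects, 75 batches.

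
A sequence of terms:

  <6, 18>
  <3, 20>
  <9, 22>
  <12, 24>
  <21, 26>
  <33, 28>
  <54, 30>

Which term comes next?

First coordinate goes 6, 3, 9, 12, 21, 33, 54 → 87 (each term is the sum of the two before it).
Second coordinate: +2 each step; 18, 20, 22, 24, 26, 28, 30 → 32.
So the next term is <87, 32>.

<87, 32>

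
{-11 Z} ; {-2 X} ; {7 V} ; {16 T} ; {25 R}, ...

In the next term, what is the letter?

First coordinate — +9 each step: -11, -2, 7, 16, 25 → 34.
Letter: Z, X, V, T, R → P (letters move back 2 places in the alphabet).

P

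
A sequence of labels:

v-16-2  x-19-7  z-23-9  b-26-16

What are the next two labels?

d-30-25, f-33-41

Letter: letters move forward 2 places in the alphabet, wrapping Z→A, so v, x, z, b → d → f.
Second component goes 16, 19, 23, 26 → 30 → 33 (alternating steps +3, +4, +3, +4, …).
For the third component, each term is the sum of the two before it: 2, 7, 9, 16 → 25 → 41.
Putting the parts together: d-30-25 and then f-33-41.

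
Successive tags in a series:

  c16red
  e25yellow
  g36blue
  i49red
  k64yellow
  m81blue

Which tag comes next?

o100red

Letter: c, e, g, i, k, m → o (letters move forward 2 places in the alphabet).
Second component: 16, 25, 36, 49, 64, 81 → 100 (perfect squares: 4², 5², 6², …).
Colour: red, yellow, blue, red, yellow, blue → red (repeats red → yellow → blue).
Putting it together: o100red.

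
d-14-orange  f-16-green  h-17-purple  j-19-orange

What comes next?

l-20-green

Letter: letters move forward 2 places in the alphabet, so d, f, h, j → l.
Second component goes 14, 16, 17, 19 → 20 (alternating steps +2, +1, +2, +1, …).
Colour — repeats orange → green → purple: orange, green, purple, orange → green.
So the next tag is l-20-green.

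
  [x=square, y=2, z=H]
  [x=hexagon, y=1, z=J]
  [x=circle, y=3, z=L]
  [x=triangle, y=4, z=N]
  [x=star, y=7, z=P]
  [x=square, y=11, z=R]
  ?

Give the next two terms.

[x=hexagon, y=18, z=T], [x=circle, y=29, z=V]

X: repeats square → hexagon → circle → triangle → star, so square, hexagon, circle, triangle, star, square → hexagon → circle.
Y: 2, 1, 3, 4, 7, 11 → 18 → 29 (each term is the sum of the two before it).
Z — letters move forward 2 places in the alphabet: H, J, L, N, P, R → T → V.
Putting the parts together: [x=hexagon, y=18, z=T] and then [x=circle, y=29, z=V].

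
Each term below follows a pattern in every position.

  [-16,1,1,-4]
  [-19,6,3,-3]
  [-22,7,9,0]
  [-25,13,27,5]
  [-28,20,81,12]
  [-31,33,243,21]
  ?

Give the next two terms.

[-34,53,729,32], [-37,86,2187,45]

First entry: -16, -19, -22, -25, -28, -31 → -34 → -37 (−3 each step).
Second entry: each term is the sum of the two before it; 1, 6, 7, 13, 20, 33 → 53 → 86.
Third entry: ×3 each step; 1, 3, 9, 27, 81, 243 → 729 → 2187.
Fourth entry: differences are 1, 3, 5, … (increasing by 2 each time); -4, -3, 0, 5, 12, 21 → 32 → 45.
So the next two terms are [-34,53,729,32] and [-37,86,2187,45].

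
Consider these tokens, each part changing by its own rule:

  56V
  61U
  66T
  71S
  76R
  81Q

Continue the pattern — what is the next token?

86P

First component — +5 each step: 56, 61, 66, 71, 76, 81 → 86.
Letter: letters move back 1 place in the alphabet, so V, U, T, S, R, Q → P.
Putting it together: 86P.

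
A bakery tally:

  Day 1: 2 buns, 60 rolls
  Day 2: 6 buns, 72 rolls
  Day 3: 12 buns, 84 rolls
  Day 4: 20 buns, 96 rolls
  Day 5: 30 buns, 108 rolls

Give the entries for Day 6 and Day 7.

Buns goes 2, 6, 12, 20, 30 → 42 → 56 (differences are 4, 6, 8, … (increasing by 2 each time)).
Rolls: +12 each step, so 60, 72, 84, 96, 108 → 120 → 132.
So the next two records are 42 buns, 120 rolls and 56 buns, 132 rolls.

42 buns, 120 rolls; 56 buns, 132 rolls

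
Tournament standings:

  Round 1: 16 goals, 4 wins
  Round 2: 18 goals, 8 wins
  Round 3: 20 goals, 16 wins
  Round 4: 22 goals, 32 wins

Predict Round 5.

Goals: +2 each step, so 16, 18, 20, 22 → 24.
Wins: ×2 each step; 4, 8, 16, 32 → 64.
Combining the parts gives 24 goals, 64 wins.

24 goals, 64 wins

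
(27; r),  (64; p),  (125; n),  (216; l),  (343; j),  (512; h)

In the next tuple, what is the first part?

729

First part — perfect cubes: 3³, 4³, 5³, …: 27, 64, 125, 216, 343, 512 → 729.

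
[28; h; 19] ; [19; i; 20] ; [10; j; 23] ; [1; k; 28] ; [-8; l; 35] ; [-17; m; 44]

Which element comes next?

[-26; n; 55]

First entry goes 28, 19, 10, 1, -8, -17 → -26 (−9 each step).
Letter: letters move forward 1 place in the alphabet; h, i, j, k, l, m → n.
Third entry: differences are 1, 3, 5, … (increasing by 2 each time), so 19, 20, 23, 28, 35, 44 → 55.
Combining the parts gives [-26; n; 55].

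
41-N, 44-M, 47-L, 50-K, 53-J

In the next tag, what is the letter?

Letter — letters move back 1 place in the alphabet: N, M, L, K, J → I.

I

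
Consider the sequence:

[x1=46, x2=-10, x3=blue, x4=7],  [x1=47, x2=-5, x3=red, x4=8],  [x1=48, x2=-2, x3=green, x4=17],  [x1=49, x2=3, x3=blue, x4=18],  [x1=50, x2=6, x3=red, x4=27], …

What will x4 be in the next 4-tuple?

28

X1: +1 each step; 46, 47, 48, 49, 50 → 51.
X2: -10, -5, -2, 3, 6 → 11 (alternating steps +5, +3, +5, +3, …).
X3: repeats blue → red → green, so blue, red, green, blue, red → green.
X4 goes 7, 8, 17, 18, 27 → 28 (alternating steps +1, +9, +1, +9, …).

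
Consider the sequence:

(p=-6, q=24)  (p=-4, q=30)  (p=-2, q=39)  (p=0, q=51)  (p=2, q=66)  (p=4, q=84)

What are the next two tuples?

P — +2 each step: -6, -4, -2, 0, 2, 4 → 6 → 8.
For the q, differences are 6, 9, 12, … (increasing by 3 each time): 24, 30, 39, 51, 66, 84 → 105 → 129.
So the next two tuples are (p=6, q=105) and (p=8, q=129).

(p=6, q=105), (p=8, q=129)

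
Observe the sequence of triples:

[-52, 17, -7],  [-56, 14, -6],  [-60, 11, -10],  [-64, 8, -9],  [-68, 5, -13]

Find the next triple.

[-72, 2, -12]

First value: −4 each step, so -52, -56, -60, -64, -68 → -72.
Second value: −3 each step, so 17, 14, 11, 8, 5 → 2.
Third value — alternating steps +1, −4, +1, −4, …: -7, -6, -10, -9, -13 → -12.
Putting it together: [-72, 2, -12].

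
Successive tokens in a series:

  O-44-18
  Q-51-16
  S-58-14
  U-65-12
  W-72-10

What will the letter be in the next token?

Y

Letter: letters move forward 2 places in the alphabet, so O, Q, S, U, W → Y.
Second component — +7 each step: 44, 51, 58, 65, 72 → 79.
Third component: −2 each step; 18, 16, 14, 12, 10 → 8.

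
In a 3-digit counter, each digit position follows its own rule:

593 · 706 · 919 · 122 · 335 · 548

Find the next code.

751

First digit: +2 each step, mod 10; 5, 7, 9, 1, 3, 5 → 7.
For the second digit, +1 each step, mod 10: 9, 0, 1, 2, 3, 4 → 5.
Third digit — +3 each step, mod 10: 3, 6, 9, 2, 5, 8 → 1.
Combining the parts gives 751.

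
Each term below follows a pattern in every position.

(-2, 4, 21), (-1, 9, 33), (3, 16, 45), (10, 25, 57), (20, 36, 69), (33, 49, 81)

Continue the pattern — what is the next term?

First entry — differences are 1, 4, 7, … (increasing by 3 each time): -2, -1, 3, 10, 20, 33 → 49.
Second entry: perfect squares: 2², 3², 4², …; 4, 9, 16, 25, 36, 49 → 64.
Third entry: +12 each step, so 21, 33, 45, 57, 69, 81 → 93.
So the next term is (49, 64, 93).

(49, 64, 93)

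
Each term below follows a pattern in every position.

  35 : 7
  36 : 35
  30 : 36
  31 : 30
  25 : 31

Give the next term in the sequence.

First coordinate goes 35, 36, 30, 31, 25 → 26 (alternating steps +1, −6, +1, −6, …).
Second coordinate: always the previous value of the first coordinate; 7, 35, 36, 30, 31 → 25.
Putting it together: 26 : 25.

26 : 25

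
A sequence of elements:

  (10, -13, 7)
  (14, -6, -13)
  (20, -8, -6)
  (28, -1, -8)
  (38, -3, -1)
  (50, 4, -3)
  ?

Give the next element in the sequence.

(64, 2, 4)

For the first value, differences are 4, 6, 8, … (increasing by 2 each time): 10, 14, 20, 28, 38, 50 → 64.
Second value: -13, -6, -8, -1, -3, 4 → 2 (alternating steps +7, −2, +7, −2, …).
Third value goes 7, -13, -6, -8, -1, -3 → 4 (always the previous value of the second value).
Putting it together: (64, 2, 4).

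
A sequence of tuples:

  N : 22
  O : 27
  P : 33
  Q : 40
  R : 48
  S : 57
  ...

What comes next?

T : 67

Letter: N, O, P, Q, R, S → T (letters move forward 1 place in the alphabet).
Second entry: 22, 27, 33, 40, 48, 57 → 67 (differences are 5, 6, 7, … (increasing by 1 each time)).
So the next tuple is T : 67.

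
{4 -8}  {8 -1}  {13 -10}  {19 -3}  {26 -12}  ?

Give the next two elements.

For the first value, differences are 4, 5, 6, … (increasing by 1 each time): 4, 8, 13, 19, 26 → 34 → 43.
Second value — alternating steps +7, −9, +7, −9, …: -8, -1, -10, -3, -12 → -5 → -14.
Putting the parts together: {34 -5} and then {43 -14}.

{34 -5}, {43 -14}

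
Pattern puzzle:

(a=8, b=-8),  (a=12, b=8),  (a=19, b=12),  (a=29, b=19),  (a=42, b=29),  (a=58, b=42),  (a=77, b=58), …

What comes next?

(a=99, b=77)

For the a, differences are 4, 7, 10, … (increasing by 3 each time): 8, 12, 19, 29, 42, 58, 77 → 99.
B: always the previous value of the a, so -8, 8, 12, 19, 29, 42, 58 → 77.
Combining the parts gives (a=99, b=77).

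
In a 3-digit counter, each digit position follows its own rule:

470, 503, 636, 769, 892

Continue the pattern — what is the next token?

First digit: +1 each step, mod 10, so 4, 5, 6, 7, 8 → 9.
Second digit — +3 each step, mod 10: 7, 0, 3, 6, 9 → 2.
For the third digit, +3 each step, mod 10: 0, 3, 6, 9, 2 → 5.
Combining the parts gives 925.

925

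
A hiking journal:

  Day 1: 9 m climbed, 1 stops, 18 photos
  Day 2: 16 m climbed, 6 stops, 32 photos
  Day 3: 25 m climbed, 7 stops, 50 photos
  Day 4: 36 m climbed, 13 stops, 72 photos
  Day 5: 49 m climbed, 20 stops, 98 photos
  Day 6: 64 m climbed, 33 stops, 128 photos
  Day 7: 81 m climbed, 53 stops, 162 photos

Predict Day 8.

For the m climbed, perfect squares: 3², 4², 5², …: 9, 16, 25, 36, 49, 64, 81 → 100.
For the stops, each term is the sum of the two before it: 1, 6, 7, 13, 20, 33, 53 → 86.
Photos goes 18, 32, 50, 72, 98, 128, 162 → 200 (always 2 × the m climbed).
Putting it together: 100 m climbed, 86 stops, 200 photos.

100 m climbed, 86 stops, 200 photos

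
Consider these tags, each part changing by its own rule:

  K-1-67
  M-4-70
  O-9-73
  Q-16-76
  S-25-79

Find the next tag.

U-36-82

Letter goes K, M, O, Q, S → U (letters move forward 2 places in the alphabet).
Second component: perfect squares: 1², 2², 3², …, so 1, 4, 9, 16, 25 → 36.
Third component: 67, 70, 73, 76, 79 → 82 (+3 each step).
So the next tag is U-36-82.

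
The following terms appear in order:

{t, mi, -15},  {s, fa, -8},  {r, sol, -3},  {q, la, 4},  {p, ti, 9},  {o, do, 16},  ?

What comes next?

{n, re, 21}

Letter: t, s, r, q, p, o → n (letters move back 1 place in the alphabet).
Note: mi, fa, sol, la, ti, do → re (runs through the solfège scale do→ti).
Third coordinate: alternating steps +7, +5, +7, +5, …; -15, -8, -3, 4, 9, 16 → 21.
Combining the parts gives {n, re, 21}.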